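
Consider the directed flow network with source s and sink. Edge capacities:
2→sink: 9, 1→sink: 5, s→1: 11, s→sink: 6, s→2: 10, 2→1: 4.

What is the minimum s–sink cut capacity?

20

Max flow = 20 (via 3 augmenting paths).
In the residual at optimum, the set reachable from s is {1, 2, s}.
Cut edges: s→sink (cap 6), 2→sink (cap 9), 1→sink (cap 5). Sum = 20.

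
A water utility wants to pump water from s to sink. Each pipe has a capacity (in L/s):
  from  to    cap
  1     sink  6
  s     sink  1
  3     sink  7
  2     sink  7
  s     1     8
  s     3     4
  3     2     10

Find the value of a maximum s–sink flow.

Augment s->sink: bottleneck 1. Total 1.
Augment s->1->sink: bottleneck 6. Total 7.
Augment s->3->sink: bottleneck 4. Total 11.
No augmenting path remains in the residual graph.

11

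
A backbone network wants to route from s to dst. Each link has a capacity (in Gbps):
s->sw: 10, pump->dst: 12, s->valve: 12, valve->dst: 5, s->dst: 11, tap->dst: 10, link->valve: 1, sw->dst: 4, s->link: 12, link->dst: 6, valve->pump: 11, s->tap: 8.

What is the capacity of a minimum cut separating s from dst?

Max flow = 42 (via 7 augmenting paths).
In the residual at optimum, the set reachable from s is {link, s, sw}.
Cut edges: s->valve (cap 12), s->tap (cap 8), s->dst (cap 11), link->valve (cap 1), link->dst (cap 6), sw->dst (cap 4). Sum = 42.

42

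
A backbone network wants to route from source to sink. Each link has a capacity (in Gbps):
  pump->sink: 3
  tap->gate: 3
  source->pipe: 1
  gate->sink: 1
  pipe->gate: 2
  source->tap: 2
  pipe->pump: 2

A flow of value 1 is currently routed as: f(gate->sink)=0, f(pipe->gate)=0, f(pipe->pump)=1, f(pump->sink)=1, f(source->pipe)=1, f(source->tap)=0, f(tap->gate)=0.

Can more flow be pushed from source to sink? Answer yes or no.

Residual path source->tap->gate->sink has bottleneck 1 > 0.
Pushing 1 along it raises the flow to 2, so the given flow is not maximum.

Yes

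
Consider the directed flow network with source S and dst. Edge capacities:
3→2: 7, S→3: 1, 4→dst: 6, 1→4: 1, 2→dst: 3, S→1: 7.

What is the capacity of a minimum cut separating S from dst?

Max flow = 2 (via 2 augmenting paths).
In the residual at optimum, the set reachable from S is {1, S}.
Cut edges: 1→4 (cap 1), S→3 (cap 1). Sum = 2.

2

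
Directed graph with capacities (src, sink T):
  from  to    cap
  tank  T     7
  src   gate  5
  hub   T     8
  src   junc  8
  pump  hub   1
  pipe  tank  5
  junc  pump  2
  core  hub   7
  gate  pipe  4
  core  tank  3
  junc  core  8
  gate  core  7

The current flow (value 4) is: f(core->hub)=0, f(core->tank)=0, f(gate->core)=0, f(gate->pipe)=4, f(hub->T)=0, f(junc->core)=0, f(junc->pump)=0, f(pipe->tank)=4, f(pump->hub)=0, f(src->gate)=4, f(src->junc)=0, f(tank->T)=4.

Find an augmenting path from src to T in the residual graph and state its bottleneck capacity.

src->gate->core->tank->T, bottleneck 1

Residual along src->gate->core->tank->T: src->gate: 1, gate->core: 7, core->tank: 3, tank->T: 3.
Bottleneck = min = 1.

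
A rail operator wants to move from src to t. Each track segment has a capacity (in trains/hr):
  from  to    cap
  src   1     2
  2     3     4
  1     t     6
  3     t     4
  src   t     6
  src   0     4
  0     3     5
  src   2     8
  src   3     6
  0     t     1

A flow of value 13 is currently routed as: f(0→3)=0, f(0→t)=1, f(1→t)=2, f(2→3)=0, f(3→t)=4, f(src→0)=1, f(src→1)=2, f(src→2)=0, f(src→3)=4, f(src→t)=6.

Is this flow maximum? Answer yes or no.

Yes

Residual reachable from src: {0, 2, 3, src}; t is not reachable.
Saturated cut: src→1, src→t, 0→t, 3→t with total capacity 13 = current flow value. Flow is maximum.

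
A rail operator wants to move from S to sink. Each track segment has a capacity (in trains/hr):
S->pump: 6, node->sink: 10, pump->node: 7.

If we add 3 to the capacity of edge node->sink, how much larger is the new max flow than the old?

0

Original max flow = 6.
Edge node->sink does not cross the min cut (source side {S}), so extra capacity there cannot help.
New max flow = 6. Increase = 0.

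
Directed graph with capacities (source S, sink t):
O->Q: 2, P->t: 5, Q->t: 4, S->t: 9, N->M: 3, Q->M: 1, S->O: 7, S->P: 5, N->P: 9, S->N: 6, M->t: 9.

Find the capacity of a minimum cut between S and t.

19

Max flow = 19 (via 4 augmenting paths).
In the residual at optimum, the set reachable from S is {N, O, P, S}.
Cut edges: S->t (cap 9), O->Q (cap 2), N->M (cap 3), P->t (cap 5). Sum = 19.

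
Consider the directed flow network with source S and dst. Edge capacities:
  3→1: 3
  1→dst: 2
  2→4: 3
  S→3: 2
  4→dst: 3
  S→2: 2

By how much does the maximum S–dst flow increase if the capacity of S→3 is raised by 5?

Original max flow = 4.
Even with extra capacity on S→3, another cut of capacity 4 remains binding.
New max flow = 4. Increase = 0.

0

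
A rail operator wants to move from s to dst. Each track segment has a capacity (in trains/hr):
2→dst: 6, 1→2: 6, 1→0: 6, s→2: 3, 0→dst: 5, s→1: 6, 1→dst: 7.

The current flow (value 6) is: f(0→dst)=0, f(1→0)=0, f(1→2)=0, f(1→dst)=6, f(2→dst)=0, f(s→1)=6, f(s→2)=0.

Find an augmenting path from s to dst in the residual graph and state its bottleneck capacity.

Residual along s→2→dst: s→2: 3, 2→dst: 6.
Bottleneck = min = 3.

s→2→dst, bottleneck 3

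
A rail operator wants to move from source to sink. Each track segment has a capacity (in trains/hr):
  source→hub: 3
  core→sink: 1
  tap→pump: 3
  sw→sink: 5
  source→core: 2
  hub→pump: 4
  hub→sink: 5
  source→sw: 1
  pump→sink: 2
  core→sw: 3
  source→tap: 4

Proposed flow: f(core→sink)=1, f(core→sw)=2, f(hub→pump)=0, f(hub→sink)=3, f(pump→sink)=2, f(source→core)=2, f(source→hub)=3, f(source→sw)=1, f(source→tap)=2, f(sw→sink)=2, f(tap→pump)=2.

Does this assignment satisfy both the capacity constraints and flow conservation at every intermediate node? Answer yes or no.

No

Conservation fails at core: inflow 2 ≠ outflow 3.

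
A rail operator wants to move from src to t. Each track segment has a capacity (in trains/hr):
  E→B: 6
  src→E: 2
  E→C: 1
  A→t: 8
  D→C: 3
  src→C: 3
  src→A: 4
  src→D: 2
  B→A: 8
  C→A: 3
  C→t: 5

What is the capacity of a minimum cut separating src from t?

Max flow = 11 (via 4 augmenting paths).
In the residual at optimum, the set reachable from src is {src}.
Cut edges: src→D (cap 2), src→E (cap 2), src→C (cap 3), src→A (cap 4). Sum = 11.

11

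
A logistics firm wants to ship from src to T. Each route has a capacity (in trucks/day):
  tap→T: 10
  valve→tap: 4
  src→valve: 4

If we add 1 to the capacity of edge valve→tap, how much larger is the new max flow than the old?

0

Original max flow = 4.
Edge valve→tap does not cross the min cut (source side {src}), so extra capacity there cannot help.
New max flow = 4. Increase = 0.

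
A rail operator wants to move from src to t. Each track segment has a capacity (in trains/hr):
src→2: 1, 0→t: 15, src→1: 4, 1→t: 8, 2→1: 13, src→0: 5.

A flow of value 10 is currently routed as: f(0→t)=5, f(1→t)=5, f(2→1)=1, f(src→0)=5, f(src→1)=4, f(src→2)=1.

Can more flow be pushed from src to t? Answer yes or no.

Residual reachable from src: {src}; t is not reachable.
Saturated cut: src→2, src→1, src→0 with total capacity 10 = current flow value. Flow is maximum.

No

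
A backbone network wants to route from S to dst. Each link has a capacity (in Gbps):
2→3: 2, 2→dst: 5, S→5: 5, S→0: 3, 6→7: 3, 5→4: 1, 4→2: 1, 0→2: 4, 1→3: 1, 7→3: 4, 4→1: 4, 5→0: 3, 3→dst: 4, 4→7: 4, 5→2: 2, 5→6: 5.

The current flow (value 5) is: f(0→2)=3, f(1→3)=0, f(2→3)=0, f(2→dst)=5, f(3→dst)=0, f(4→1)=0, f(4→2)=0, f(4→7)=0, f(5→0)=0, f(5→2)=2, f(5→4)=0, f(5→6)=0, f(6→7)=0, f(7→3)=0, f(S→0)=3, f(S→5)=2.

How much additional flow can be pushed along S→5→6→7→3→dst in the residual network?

Residual capacities along the path: S→5: 3, 5→6: 5, 6→7: 3, 7→3: 4, 3→dst: 4.
Minimum is 3.

3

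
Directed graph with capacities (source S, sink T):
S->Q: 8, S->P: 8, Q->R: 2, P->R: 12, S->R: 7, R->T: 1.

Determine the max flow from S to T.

1

Augment S->R->T: bottleneck 1. Total 1.
No augmenting path remains in the residual graph.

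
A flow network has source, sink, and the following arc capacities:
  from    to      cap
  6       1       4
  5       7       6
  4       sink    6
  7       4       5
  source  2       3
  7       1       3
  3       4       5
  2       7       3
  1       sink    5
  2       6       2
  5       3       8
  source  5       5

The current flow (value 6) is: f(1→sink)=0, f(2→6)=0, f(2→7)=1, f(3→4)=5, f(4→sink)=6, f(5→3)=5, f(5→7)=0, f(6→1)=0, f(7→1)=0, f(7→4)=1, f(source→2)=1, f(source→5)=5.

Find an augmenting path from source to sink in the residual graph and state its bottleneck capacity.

Residual along source→2→7→1→sink: source→2: 2, 2→7: 2, 7→1: 3, 1→sink: 5.
Bottleneck = min = 2.

source→2→7→1→sink, bottleneck 2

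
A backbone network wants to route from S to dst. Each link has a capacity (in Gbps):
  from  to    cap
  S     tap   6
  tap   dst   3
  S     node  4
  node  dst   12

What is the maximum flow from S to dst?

Augment S->tap->dst: bottleneck 3. Total 3.
Augment S->node->dst: bottleneck 4. Total 7.
No augmenting path remains in the residual graph.

7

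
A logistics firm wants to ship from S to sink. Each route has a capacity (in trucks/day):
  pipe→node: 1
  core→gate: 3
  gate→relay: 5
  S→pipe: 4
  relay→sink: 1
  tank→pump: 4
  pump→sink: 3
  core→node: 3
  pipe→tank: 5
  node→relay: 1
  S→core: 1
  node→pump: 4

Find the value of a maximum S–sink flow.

4

Augment S→core→gate→relay→sink: bottleneck 1. Total 1.
Augment S→pipe→node→pump→sink: bottleneck 1. Total 2.
Augment S→pipe→tank→pump→sink: bottleneck 2. Total 4.
No augmenting path remains in the residual graph.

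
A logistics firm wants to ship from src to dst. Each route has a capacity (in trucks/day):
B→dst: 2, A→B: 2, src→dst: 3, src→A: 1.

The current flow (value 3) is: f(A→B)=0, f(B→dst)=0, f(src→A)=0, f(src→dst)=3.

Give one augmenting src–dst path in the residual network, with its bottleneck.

Residual along src→A→B→dst: src→A: 1, A→B: 2, B→dst: 2.
Bottleneck = min = 1.

src→A→B→dst, bottleneck 1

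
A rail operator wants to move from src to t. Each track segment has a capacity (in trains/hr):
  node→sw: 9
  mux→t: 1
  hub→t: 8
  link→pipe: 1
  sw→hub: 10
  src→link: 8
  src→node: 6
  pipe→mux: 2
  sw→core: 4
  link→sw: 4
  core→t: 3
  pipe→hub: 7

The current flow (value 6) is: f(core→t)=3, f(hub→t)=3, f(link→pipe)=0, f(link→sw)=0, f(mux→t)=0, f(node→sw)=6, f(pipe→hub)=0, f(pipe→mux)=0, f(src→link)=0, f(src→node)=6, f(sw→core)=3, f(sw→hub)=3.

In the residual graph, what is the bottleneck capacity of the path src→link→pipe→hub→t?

1

Residual capacities along the path: src→link: 8, link→pipe: 1, pipe→hub: 7, hub→t: 5.
Minimum is 1.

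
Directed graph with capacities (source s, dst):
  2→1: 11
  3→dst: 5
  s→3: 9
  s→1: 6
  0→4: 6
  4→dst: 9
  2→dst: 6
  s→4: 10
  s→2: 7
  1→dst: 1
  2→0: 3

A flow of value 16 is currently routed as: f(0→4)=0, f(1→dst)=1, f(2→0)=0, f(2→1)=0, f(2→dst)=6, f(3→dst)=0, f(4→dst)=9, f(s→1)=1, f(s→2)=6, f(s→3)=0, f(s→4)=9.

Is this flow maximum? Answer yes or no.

Residual path s→3→dst has bottleneck 5 > 0.
Pushing 5 along it raises the flow to 21, so the given flow is not maximum.

No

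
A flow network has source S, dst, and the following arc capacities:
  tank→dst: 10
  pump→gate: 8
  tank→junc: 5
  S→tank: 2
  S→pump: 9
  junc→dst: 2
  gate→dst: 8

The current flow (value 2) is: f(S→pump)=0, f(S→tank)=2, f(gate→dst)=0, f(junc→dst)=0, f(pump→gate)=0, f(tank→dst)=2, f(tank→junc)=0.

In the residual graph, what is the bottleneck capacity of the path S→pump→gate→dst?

Residual capacities along the path: S→pump: 9, pump→gate: 8, gate→dst: 8.
Minimum is 8.

8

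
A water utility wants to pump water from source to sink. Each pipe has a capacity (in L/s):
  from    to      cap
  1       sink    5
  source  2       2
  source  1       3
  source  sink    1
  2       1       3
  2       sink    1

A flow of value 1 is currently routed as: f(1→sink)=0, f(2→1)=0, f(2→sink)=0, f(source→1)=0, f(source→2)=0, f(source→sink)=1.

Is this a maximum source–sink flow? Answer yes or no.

No

Residual path source→2→sink has bottleneck 1 > 0.
Pushing 1 along it raises the flow to 2, so the given flow is not maximum.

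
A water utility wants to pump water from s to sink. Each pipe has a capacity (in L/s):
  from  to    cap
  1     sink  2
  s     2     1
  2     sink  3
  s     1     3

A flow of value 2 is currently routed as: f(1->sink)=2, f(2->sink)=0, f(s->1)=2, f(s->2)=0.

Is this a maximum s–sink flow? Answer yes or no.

No

Residual path s->2->sink has bottleneck 1 > 0.
Pushing 1 along it raises the flow to 3, so the given flow is not maximum.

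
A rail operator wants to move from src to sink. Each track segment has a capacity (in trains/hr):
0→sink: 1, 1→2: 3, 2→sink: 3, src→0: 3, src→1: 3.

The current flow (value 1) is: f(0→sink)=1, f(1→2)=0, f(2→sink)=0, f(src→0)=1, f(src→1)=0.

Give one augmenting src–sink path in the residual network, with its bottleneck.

Residual along src→1→2→sink: src→1: 3, 1→2: 3, 2→sink: 3.
Bottleneck = min = 3.

src→1→2→sink, bottleneck 3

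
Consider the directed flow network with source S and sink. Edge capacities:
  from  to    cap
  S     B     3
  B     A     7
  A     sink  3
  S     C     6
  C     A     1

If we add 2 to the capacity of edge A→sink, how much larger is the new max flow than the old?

Original max flow = 3.
After raising cap(A→sink), augmenting paths through that edge carry 1 more unit.
New max flow = 4. Increase = 1.

1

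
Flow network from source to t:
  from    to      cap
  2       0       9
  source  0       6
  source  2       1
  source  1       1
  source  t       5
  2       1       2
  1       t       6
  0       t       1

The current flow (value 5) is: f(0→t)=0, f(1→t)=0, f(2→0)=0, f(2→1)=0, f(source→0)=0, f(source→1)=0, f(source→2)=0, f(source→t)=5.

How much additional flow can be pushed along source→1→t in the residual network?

Residual capacities along the path: source→1: 1, 1→t: 6.
Minimum is 1.

1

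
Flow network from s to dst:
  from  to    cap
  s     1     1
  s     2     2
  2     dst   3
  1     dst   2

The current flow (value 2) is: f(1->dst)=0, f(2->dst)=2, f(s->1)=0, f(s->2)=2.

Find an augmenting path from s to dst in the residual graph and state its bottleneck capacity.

Residual along s->1->dst: s->1: 1, 1->dst: 2.
Bottleneck = min = 1.

s->1->dst, bottleneck 1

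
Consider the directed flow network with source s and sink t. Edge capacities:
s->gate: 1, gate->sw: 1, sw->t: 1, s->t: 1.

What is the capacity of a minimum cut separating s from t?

Max flow = 2 (via 2 augmenting paths).
In the residual at optimum, the set reachable from s is {s}.
Cut edges: s->gate (cap 1), s->t (cap 1). Sum = 2.

2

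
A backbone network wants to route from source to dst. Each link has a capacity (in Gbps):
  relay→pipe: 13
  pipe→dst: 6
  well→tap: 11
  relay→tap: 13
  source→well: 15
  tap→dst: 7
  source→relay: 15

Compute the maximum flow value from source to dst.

13

Augment source→relay→pipe→dst: bottleneck 6. Total 6.
Augment source→relay→tap→dst: bottleneck 7. Total 13.
No augmenting path remains in the residual graph.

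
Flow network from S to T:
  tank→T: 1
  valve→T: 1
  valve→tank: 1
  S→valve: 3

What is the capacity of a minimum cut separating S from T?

Max flow = 2 (via 2 augmenting paths).
In the residual at optimum, the set reachable from S is {S, valve}.
Cut edges: valve→tank (cap 1), valve→T (cap 1). Sum = 2.

2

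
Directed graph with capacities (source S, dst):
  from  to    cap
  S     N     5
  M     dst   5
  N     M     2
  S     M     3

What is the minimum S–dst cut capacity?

Max flow = 5 (via 2 augmenting paths).
In the residual at optimum, the set reachable from S is {N, S}.
Cut edges: S->M (cap 3), N->M (cap 2). Sum = 5.

5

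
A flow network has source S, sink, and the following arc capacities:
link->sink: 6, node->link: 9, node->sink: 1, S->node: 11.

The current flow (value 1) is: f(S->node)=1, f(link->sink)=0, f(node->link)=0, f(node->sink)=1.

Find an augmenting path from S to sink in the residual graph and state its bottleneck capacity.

Residual along S->node->link->sink: S->node: 10, node->link: 9, link->sink: 6.
Bottleneck = min = 6.

S->node->link->sink, bottleneck 6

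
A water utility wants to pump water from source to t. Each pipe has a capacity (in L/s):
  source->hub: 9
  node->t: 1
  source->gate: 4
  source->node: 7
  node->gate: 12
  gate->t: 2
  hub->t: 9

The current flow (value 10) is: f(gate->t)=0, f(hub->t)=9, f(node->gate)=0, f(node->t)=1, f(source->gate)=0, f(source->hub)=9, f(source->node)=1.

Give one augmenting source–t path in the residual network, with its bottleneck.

source->gate->t, bottleneck 2

Residual along source->gate->t: source->gate: 4, gate->t: 2.
Bottleneck = min = 2.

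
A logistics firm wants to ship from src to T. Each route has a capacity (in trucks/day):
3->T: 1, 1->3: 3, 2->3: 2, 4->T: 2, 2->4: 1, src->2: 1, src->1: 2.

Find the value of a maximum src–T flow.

2

Augment src->1->3->T: bottleneck 1. Total 1.
Augment src->2->4->T: bottleneck 1. Total 2.
No augmenting path remains in the residual graph.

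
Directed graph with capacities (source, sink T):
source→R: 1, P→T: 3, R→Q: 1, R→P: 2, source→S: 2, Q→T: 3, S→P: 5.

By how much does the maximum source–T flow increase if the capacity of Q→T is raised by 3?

0

Original max flow = 3.
Edge Q→T does not cross the min cut (source side {source}), so extra capacity there cannot help.
New max flow = 3. Increase = 0.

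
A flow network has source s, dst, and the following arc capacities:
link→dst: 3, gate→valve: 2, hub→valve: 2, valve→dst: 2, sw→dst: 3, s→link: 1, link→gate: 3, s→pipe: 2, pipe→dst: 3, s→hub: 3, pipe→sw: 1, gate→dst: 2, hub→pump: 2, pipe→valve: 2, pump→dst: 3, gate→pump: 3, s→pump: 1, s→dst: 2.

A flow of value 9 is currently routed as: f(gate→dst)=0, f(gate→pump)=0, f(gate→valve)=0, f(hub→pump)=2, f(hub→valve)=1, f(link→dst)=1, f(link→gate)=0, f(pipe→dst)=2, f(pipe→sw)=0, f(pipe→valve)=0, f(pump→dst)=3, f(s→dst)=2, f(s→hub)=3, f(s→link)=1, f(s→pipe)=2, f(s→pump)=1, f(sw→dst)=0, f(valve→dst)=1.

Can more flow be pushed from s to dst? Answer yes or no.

No

Residual reachable from s: {s}; dst is not reachable.
Saturated cut: s→link, s→pipe, s→hub, s→pump, s→dst with total capacity 9 = current flow value. Flow is maximum.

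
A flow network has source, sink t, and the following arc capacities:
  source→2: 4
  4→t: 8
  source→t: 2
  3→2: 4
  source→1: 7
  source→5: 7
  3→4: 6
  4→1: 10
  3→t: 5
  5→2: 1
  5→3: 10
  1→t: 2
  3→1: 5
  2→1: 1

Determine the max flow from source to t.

11

Augment source→t: bottleneck 2. Total 2.
Augment source→1→t: bottleneck 2. Total 4.
Augment source→5→3→t: bottleneck 5. Total 9.
Augment source→5→3→4→t: bottleneck 2. Total 11.
No augmenting path remains in the residual graph.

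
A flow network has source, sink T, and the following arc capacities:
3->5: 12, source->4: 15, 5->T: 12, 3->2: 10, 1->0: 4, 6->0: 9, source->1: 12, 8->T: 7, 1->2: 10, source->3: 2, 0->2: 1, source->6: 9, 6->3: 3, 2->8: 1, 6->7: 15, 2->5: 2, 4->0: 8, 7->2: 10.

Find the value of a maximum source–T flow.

8

Augment source->3->5->T: bottleneck 2. Total 2.
Augment source->6->3->5->T: bottleneck 3. Total 5.
Augment source->1->2->5->T: bottleneck 2. Total 7.
Augment source->1->2->8->T: bottleneck 1. Total 8.
No augmenting path remains in the residual graph.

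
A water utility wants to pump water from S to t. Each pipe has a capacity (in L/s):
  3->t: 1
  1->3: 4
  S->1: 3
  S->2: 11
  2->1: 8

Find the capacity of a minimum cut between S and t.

1

Max flow = 1 (via 1 augmenting path).
In the residual at optimum, the set reachable from S is {1, 2, 3, S}.
Cut edges: 3->t (cap 1). Sum = 1.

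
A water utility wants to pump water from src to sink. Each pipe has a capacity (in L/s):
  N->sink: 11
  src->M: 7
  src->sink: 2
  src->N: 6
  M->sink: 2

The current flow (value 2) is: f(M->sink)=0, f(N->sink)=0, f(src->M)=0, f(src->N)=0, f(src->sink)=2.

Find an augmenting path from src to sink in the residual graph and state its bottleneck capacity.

src->N->sink, bottleneck 6

Residual along src->N->sink: src->N: 6, N->sink: 11.
Bottleneck = min = 6.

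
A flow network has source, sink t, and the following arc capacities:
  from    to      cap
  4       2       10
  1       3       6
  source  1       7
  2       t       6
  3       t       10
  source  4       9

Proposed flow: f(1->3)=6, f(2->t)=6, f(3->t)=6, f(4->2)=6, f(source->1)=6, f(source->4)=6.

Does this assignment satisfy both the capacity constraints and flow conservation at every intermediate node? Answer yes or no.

Every edge has 0 ≤ f(e) ≤ cap(e).
At each intermediate node, inflow equals outflow.

Yes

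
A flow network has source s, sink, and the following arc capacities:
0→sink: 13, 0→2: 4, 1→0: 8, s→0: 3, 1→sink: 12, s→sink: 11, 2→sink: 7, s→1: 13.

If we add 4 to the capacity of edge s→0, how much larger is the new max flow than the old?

Original max flow = 27.
After raising cap(s→0), augmenting paths through that edge carry 4 more units.
New max flow = 31. Increase = 4.

4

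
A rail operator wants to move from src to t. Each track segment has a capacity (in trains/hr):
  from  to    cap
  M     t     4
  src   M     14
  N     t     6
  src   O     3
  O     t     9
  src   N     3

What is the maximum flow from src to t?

10

Augment src→O→t: bottleneck 3. Total 3.
Augment src→M→t: bottleneck 4. Total 7.
Augment src→N→t: bottleneck 3. Total 10.
No augmenting path remains in the residual graph.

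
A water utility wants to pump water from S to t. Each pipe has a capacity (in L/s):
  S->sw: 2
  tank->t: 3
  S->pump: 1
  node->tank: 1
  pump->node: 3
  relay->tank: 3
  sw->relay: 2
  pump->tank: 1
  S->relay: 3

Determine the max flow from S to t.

Augment S->pump->tank->t: bottleneck 1. Total 1.
Augment S->relay->tank->t: bottleneck 2. Total 3.
No augmenting path remains in the residual graph.

3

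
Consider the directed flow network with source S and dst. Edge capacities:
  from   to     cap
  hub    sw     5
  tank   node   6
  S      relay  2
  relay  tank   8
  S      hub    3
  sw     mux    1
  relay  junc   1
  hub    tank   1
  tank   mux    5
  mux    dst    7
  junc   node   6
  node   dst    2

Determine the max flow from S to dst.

4

Augment S→hub→sw→mux→dst: bottleneck 1. Total 1.
Augment S→hub→tank→mux→dst: bottleneck 1. Total 2.
Augment S→relay→tank→mux→dst: bottleneck 2. Total 4.
No augmenting path remains in the residual graph.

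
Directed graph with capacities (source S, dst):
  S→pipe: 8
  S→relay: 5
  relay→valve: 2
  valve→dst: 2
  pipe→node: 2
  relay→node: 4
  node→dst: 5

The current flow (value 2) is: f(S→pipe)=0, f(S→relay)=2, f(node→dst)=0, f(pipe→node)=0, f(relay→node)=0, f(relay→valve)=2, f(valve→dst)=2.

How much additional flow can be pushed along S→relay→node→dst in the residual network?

3

Residual capacities along the path: S→relay: 3, relay→node: 4, node→dst: 5.
Minimum is 3.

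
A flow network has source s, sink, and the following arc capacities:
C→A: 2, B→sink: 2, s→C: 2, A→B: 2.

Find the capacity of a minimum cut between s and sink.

2

Max flow = 2 (via 1 augmenting path).
In the residual at optimum, the set reachable from s is {s}.
Cut edges: s→C (cap 2). Sum = 2.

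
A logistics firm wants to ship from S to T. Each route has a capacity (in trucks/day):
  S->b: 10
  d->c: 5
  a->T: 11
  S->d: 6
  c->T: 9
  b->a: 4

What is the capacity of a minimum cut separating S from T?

9

Max flow = 9 (via 2 augmenting paths).
In the residual at optimum, the set reachable from S is {S, b, d}.
Cut edges: b->a (cap 4), d->c (cap 5). Sum = 9.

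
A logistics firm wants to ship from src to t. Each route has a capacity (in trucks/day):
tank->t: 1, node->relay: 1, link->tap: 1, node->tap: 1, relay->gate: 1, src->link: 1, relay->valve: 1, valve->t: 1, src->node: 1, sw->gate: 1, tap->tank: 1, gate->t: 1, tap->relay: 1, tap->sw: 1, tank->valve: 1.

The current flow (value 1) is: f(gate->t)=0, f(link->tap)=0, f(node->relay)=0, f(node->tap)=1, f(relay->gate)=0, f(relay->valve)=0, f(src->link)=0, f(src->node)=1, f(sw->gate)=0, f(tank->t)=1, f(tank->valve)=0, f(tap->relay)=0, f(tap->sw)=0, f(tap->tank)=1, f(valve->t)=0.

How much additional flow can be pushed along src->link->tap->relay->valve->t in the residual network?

1

Residual capacities along the path: src->link: 1, link->tap: 1, tap->relay: 1, relay->valve: 1, valve->t: 1.
Minimum is 1.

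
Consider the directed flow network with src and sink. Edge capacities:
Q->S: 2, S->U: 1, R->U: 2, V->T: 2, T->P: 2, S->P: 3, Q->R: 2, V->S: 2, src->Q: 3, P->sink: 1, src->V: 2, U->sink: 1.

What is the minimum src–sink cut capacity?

2

Max flow = 2 (via 2 augmenting paths).
In the residual at optimum, the set reachable from src is {P, Q, R, S, T, U, V, src}.
Cut edges: U->sink (cap 1), P->sink (cap 1). Sum = 2.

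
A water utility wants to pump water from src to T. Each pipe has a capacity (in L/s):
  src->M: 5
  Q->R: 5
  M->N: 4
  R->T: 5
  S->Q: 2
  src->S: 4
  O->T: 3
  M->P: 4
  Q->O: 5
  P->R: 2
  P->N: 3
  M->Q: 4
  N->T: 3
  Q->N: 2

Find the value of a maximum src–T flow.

7

Augment src->M->N->T: bottleneck 3. Total 3.
Augment src->M->Q->O->T: bottleneck 2. Total 5.
Augment src->S->Q->O->T: bottleneck 1. Total 6.
Augment src->S->Q->R->T: bottleneck 1. Total 7.
No augmenting path remains in the residual graph.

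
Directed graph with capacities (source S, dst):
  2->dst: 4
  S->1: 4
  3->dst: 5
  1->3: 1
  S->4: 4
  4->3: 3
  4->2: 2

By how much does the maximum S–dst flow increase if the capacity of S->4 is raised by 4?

Original max flow = 5.
After raising cap(S->4), augmenting paths through that edge carry 1 more unit.
New max flow = 6. Increase = 1.

1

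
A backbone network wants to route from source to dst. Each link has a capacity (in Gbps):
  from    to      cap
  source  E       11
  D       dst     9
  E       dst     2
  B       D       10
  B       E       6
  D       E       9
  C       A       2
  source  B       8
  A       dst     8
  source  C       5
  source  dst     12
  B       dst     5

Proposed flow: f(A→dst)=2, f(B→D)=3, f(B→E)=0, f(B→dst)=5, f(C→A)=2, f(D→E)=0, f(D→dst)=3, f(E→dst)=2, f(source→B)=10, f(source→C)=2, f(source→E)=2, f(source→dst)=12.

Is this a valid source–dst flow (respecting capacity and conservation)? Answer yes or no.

Capacity violated on source→B: flow 10 > capacity 8.

No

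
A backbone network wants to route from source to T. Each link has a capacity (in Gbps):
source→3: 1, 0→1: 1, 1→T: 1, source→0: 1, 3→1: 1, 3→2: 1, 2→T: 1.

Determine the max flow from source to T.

Augment source→0→1→T: bottleneck 1. Total 1.
Augment source→3→2→T: bottleneck 1. Total 2.
No augmenting path remains in the residual graph.

2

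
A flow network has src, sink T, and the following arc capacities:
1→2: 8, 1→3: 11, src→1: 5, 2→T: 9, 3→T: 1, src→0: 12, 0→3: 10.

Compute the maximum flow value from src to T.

6

Augment src→0→3→T: bottleneck 1. Total 1.
Augment src→1→2→T: bottleneck 5. Total 6.
No augmenting path remains in the residual graph.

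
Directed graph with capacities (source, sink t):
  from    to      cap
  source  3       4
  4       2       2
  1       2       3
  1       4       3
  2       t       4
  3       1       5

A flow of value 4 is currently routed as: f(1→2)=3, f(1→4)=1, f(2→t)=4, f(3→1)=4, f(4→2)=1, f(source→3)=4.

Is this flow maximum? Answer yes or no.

Residual reachable from source: {source}; t is not reachable.
Saturated cut: source→3 with total capacity 4 = current flow value. Flow is maximum.

Yes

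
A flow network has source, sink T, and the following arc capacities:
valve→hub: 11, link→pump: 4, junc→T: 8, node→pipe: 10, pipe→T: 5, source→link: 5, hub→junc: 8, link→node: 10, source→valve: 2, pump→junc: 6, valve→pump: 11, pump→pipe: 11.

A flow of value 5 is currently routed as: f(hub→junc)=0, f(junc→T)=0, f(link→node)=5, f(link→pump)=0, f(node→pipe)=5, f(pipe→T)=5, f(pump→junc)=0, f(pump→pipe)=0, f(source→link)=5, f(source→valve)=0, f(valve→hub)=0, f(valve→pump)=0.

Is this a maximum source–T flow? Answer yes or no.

Residual path source→valve→pump→junc→T has bottleneck 2 > 0.
Pushing 2 along it raises the flow to 7, so the given flow is not maximum.

No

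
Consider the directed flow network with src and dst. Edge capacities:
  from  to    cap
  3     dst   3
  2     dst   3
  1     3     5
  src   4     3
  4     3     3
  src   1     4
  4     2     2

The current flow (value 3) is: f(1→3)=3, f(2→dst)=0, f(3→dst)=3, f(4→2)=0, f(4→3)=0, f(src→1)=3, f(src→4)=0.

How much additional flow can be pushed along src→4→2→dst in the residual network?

Residual capacities along the path: src→4: 3, 4→2: 2, 2→dst: 3.
Minimum is 2.

2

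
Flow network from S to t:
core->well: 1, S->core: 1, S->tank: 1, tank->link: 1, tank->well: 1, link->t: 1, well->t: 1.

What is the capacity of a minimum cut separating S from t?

Max flow = 2 (via 2 augmenting paths).
In the residual at optimum, the set reachable from S is {S}.
Cut edges: S->tank (cap 1), S->core (cap 1). Sum = 2.

2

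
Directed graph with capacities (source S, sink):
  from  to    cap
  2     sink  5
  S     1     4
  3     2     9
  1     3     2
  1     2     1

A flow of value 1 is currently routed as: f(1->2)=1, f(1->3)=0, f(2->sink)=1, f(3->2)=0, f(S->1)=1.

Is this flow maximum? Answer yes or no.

Residual path S->1->3->2->sink has bottleneck 2 > 0.
Pushing 2 along it raises the flow to 3, so the given flow is not maximum.

No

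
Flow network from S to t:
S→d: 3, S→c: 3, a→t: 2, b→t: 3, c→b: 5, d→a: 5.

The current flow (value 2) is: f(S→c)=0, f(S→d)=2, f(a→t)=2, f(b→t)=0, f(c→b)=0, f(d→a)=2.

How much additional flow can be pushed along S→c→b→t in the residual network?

Residual capacities along the path: S→c: 3, c→b: 5, b→t: 3.
Minimum is 3.

3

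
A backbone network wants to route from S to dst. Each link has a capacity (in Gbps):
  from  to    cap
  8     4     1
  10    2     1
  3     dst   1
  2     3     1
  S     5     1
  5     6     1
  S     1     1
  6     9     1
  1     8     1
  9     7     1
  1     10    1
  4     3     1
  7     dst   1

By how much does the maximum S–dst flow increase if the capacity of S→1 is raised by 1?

Original max flow = 2.
Even with extra capacity on S→1, another cut of capacity 2 remains binding.
New max flow = 2. Increase = 0.

0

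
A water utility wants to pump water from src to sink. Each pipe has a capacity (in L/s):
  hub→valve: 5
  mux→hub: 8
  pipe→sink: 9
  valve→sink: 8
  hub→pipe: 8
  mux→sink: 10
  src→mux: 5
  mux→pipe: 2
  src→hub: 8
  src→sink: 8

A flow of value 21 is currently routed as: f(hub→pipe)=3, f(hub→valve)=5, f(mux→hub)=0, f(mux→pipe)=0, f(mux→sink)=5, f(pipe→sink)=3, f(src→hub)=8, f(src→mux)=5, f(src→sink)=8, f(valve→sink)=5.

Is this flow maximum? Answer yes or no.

Yes

Residual reachable from src: {src}; sink is not reachable.
Saturated cut: src→mux, src→hub, src→sink with total capacity 21 = current flow value. Flow is maximum.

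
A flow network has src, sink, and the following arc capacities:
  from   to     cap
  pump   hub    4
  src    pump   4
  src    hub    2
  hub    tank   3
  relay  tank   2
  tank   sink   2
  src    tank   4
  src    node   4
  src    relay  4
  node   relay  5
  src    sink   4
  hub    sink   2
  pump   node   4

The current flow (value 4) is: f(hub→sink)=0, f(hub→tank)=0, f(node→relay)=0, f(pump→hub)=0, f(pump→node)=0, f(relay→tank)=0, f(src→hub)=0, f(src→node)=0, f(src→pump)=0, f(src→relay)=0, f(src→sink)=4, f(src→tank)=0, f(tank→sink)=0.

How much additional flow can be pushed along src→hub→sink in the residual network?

2

Residual capacities along the path: src→hub: 2, hub→sink: 2.
Minimum is 2.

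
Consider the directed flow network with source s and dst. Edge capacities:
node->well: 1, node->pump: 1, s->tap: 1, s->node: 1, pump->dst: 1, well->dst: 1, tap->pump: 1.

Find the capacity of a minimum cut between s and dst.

Max flow = 2 (via 2 augmenting paths).
In the residual at optimum, the set reachable from s is {s}.
Cut edges: s->node (cap 1), s->tap (cap 1). Sum = 2.

2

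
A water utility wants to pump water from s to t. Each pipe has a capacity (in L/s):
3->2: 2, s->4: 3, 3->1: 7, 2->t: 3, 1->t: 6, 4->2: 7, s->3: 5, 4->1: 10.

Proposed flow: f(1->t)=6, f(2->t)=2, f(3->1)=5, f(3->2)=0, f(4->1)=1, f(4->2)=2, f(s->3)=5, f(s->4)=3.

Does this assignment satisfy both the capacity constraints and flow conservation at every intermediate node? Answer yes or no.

Yes

Every edge has 0 ≤ f(e) ≤ cap(e).
At each intermediate node, inflow equals outflow.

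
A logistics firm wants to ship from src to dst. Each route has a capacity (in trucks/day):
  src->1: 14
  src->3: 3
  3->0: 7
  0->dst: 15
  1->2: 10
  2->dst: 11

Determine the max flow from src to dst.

Augment src->1->2->dst: bottleneck 10. Total 10.
Augment src->3->0->dst: bottleneck 3. Total 13.
No augmenting path remains in the residual graph.

13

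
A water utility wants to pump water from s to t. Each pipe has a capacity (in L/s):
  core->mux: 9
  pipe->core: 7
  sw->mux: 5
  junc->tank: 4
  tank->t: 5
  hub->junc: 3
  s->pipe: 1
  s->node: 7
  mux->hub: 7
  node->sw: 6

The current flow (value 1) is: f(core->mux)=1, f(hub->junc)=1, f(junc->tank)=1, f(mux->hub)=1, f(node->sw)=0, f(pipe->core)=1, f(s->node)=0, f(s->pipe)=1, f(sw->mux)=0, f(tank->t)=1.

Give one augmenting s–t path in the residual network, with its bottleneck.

Residual along s->node->sw->mux->hub->junc->tank->t: s->node: 7, node->sw: 6, sw->mux: 5, mux->hub: 6, hub->junc: 2, junc->tank: 3, tank->t: 4.
Bottleneck = min = 2.

s->node->sw->mux->hub->junc->tank->t, bottleneck 2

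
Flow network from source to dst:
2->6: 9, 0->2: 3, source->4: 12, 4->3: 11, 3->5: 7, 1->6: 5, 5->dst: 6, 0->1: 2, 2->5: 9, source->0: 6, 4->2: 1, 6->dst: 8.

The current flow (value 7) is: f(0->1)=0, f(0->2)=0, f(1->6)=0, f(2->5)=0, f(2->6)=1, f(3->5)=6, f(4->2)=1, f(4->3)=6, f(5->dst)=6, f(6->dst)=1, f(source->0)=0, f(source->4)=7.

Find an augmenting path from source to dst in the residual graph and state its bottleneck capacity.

Residual along source->0->2->6->dst: source->0: 6, 0->2: 3, 2->6: 8, 6->dst: 7.
Bottleneck = min = 3.

source->0->2->6->dst, bottleneck 3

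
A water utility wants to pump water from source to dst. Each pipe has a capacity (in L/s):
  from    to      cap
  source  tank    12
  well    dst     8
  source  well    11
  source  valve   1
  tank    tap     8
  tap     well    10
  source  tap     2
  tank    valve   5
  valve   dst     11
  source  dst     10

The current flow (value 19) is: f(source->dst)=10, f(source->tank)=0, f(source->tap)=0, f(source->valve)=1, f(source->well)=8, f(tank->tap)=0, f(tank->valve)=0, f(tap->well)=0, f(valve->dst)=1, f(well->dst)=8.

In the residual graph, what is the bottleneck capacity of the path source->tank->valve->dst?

Residual capacities along the path: source->tank: 12, tank->valve: 5, valve->dst: 10.
Minimum is 5.

5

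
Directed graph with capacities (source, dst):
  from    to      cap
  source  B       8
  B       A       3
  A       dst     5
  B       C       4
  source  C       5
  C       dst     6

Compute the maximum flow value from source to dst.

9

Augment source→C→dst: bottleneck 5. Total 5.
Augment source→B→C→dst: bottleneck 1. Total 6.
Augment source→B→A→dst: bottleneck 3. Total 9.
No augmenting path remains in the residual graph.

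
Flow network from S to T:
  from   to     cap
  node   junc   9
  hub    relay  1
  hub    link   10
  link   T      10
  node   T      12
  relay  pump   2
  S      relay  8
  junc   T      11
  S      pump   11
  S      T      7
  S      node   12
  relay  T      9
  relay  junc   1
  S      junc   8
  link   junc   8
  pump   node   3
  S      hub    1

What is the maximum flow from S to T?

Augment S→T: bottleneck 7. Total 7.
Augment S→relay→T: bottleneck 8. Total 15.
Augment S→node→T: bottleneck 12. Total 27.
Augment S→junc→T: bottleneck 8. Total 35.
Augment S→hub→link→T: bottleneck 1. Total 36.
Augment S→pump→node→junc→T: bottleneck 3. Total 39.
No augmenting path remains in the residual graph.

39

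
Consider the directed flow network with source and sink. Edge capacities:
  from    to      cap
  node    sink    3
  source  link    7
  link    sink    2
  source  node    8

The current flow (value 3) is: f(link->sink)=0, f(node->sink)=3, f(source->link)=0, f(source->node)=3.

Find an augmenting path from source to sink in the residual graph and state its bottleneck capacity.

Residual along source->link->sink: source->link: 7, link->sink: 2.
Bottleneck = min = 2.

source->link->sink, bottleneck 2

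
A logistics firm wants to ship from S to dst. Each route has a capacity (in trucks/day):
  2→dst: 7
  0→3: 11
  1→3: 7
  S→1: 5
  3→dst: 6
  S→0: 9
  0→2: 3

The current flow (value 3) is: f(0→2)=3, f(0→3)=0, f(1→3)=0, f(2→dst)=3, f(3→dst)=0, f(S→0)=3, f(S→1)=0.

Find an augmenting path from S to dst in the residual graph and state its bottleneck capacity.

Residual along S→0→3→dst: S→0: 6, 0→3: 11, 3→dst: 6.
Bottleneck = min = 6.

S→0→3→dst, bottleneck 6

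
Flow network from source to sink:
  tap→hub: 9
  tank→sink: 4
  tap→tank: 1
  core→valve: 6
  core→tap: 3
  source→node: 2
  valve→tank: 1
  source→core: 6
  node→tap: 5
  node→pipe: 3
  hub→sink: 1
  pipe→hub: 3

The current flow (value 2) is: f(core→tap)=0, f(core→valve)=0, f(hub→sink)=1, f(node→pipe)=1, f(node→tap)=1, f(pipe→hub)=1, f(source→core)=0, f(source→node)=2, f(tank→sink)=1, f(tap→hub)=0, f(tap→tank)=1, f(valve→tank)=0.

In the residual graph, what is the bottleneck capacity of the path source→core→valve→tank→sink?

1

Residual capacities along the path: source→core: 6, core→valve: 6, valve→tank: 1, tank→sink: 3.
Minimum is 1.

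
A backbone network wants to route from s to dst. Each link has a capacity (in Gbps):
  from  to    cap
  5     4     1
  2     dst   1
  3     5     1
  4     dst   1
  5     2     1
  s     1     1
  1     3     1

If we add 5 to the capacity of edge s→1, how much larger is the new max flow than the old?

Original max flow = 1.
Even with extra capacity on s→1, another cut of capacity 1 remains binding.
New max flow = 1. Increase = 0.

0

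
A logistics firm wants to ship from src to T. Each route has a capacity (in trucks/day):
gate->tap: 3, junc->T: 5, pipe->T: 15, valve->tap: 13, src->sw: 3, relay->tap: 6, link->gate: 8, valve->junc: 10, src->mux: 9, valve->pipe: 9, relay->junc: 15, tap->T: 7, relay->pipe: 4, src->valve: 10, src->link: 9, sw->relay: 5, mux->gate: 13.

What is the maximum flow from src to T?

Augment src->valve->junc->T: bottleneck 5. Total 5.
Augment src->valve->tap->T: bottleneck 5. Total 10.
Augment src->mux->gate->tap->T: bottleneck 2. Total 12.
Augment src->sw->relay->pipe->T: bottleneck 3. Total 15.
Augment src->mux->gate->tap->valve->pipe->T: bottleneck 1. Total 16.
No augmenting path remains in the residual graph.

16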